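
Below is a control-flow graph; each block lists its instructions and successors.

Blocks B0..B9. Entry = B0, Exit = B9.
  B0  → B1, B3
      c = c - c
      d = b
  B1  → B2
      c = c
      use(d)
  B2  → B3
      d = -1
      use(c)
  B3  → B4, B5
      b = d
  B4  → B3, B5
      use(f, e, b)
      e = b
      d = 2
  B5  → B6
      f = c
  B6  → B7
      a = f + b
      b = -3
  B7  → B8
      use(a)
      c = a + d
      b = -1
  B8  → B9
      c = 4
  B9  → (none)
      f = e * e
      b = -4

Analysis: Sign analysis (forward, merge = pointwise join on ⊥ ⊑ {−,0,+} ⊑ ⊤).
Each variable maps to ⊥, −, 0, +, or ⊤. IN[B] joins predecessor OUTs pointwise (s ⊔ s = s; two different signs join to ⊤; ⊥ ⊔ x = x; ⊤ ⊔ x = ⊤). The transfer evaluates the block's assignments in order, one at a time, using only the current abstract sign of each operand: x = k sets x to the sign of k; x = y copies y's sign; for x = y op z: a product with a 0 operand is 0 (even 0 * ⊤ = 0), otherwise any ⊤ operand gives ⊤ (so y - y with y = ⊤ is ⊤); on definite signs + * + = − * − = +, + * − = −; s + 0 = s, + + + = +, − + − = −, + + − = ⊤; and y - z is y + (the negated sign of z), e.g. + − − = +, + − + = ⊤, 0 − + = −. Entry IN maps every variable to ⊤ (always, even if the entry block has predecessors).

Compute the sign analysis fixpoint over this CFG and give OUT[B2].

Fixpoint table:
  B0:  IN=(all ⊤)  OUT=(all ⊤)
  B1:  IN=(all ⊤)  OUT=(all ⊤)
  B2:  IN=(all ⊤)  OUT={d:-; rest ⊤}
  B3:  IN=(all ⊤)  OUT=(all ⊤)
  B4:  IN=(all ⊤)  OUT={d:+; rest ⊤}
  B5:  IN=(all ⊤)  OUT=(all ⊤)
  B6:  IN=(all ⊤)  OUT={b:-; rest ⊤}
  B7:  IN={b:-; rest ⊤}  OUT={b:-; rest ⊤}
  B8:  IN={b:-; rest ⊤}  OUT={b:-, c:+; rest ⊤}
  B9:  IN={b:-, c:+; rest ⊤}  OUT={b:-, c:+; rest ⊤}

Merge at B2: IN[B2] = OUT[B1] = {a: ⊤, b: ⊤, c: ⊤, d: ⊤, e: ⊤, f: ⊤}
Applying B2's transfer function to that IN value gives OUT[B2] (row B2 above).

Answer: {a: ⊤, b: ⊤, c: ⊤, d: -, e: ⊤, f: ⊤}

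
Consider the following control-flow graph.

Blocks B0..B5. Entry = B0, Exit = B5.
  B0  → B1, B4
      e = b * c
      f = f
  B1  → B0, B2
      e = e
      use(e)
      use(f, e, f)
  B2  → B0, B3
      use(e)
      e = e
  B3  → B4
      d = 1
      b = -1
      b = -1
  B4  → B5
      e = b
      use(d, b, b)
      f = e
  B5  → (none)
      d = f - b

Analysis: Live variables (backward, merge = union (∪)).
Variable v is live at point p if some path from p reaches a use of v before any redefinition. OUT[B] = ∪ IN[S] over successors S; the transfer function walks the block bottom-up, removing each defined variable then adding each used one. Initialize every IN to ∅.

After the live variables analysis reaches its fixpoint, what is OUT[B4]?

Fixpoint table:
  B0:  IN={b, c, d, f}  OUT={b, c, d, e, f}
  B1:  IN={b, c, d, e, f}  OUT={b, c, d, e, f}
  B2:  IN={b, c, d, e, f}  OUT={b, c, d, f}
  B3:  IN={}  OUT={b, d}
  B4:  IN={b, d}  OUT={b, f}
  B5:  IN={b, f}  OUT={}

Merge at B4: OUT[B4] = IN[B5] = {b, f}

Answer: {b, f}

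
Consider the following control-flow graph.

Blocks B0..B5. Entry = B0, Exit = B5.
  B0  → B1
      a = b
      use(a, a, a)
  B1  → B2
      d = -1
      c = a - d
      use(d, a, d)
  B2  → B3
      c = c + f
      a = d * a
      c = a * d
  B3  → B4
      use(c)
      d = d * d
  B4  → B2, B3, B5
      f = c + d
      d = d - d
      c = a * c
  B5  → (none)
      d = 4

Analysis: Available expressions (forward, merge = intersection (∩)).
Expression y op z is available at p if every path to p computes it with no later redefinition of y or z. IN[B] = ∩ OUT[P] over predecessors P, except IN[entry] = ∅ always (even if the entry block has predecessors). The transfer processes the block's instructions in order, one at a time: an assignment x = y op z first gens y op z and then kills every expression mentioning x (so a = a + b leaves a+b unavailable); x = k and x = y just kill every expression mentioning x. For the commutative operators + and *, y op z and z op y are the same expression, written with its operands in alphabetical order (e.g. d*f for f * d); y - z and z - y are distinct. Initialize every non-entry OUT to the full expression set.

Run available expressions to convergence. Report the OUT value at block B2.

Answer: {a*d}

Working:
Per-block solution:
  B0:   IN={}   OUT={}
  B1:   IN={}   OUT={a-d}
  B2:   IN={}   OUT={a*d}
  B3:   IN={}   OUT={}
  B4:   IN={}   OUT={}
  B5:   IN={}   OUT={}

Merge at B2: IN[B2] = OUT[B1] ∩ OUT[B4] = {}
Applying B2's transfer function to that IN value gives OUT[B2] (row B2 above).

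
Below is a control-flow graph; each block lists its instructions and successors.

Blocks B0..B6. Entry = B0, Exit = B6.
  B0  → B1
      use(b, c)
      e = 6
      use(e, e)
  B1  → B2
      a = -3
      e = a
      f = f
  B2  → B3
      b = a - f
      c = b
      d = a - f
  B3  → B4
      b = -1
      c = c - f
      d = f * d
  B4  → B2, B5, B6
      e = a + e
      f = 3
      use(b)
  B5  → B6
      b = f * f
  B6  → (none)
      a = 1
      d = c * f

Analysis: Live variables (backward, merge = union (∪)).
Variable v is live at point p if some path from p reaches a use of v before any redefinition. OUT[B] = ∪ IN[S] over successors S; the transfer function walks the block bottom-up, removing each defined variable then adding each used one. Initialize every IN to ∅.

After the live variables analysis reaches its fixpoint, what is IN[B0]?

Converged values:
  B0:  IN={b, c, f}  OUT={f}
  B1:  IN={f}  OUT={a, e, f}
  B2:  IN={a, e, f}  OUT={a, c, d, e, f}
  B3:  IN={a, c, d, e, f}  OUT={a, b, c, e}
  B4:  IN={a, b, c, e}  OUT={a, c, e, f}
  B5:  IN={c, f}  OUT={c, f}
  B6:  IN={c, f}  OUT={}

Merge at B0: OUT[B0] = IN[B1] = {f}
Applying B0's transfer function to that OUT value gives IN[B0] (row B0 above).

Answer: {b, c, f}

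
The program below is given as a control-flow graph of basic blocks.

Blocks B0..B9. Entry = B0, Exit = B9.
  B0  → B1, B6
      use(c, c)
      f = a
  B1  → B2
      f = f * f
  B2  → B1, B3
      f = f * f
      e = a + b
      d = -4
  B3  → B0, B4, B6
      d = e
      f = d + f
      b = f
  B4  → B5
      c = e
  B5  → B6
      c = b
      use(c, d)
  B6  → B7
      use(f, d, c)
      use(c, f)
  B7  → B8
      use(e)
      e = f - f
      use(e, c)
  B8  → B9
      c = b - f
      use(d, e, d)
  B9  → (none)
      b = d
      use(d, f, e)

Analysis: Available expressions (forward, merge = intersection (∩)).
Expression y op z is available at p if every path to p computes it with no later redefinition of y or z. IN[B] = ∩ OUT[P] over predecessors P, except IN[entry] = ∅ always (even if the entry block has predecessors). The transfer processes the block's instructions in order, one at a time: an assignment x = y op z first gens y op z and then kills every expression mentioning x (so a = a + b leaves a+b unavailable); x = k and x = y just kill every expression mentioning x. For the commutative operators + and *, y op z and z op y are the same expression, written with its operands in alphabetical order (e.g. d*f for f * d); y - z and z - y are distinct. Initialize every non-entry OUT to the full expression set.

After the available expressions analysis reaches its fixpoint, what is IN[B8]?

Answer: {f-f}

Trace:
Per-block solution:
  B0:   IN={}   OUT={}
  B1:   IN={}   OUT={}
  B2:   IN={}   OUT={a+b}
  B3:   IN={a+b}   OUT={}
  B4:   IN={}   OUT={}
  B5:   IN={}   OUT={}
  B6:   IN={}   OUT={}
  B7:   IN={}   OUT={f-f}
  B8:   IN={f-f}   OUT={b-f, f-f}
  B9:   IN={b-f, f-f}   OUT={f-f}

Merge at B8: IN[B8] = OUT[B7] = {f-f}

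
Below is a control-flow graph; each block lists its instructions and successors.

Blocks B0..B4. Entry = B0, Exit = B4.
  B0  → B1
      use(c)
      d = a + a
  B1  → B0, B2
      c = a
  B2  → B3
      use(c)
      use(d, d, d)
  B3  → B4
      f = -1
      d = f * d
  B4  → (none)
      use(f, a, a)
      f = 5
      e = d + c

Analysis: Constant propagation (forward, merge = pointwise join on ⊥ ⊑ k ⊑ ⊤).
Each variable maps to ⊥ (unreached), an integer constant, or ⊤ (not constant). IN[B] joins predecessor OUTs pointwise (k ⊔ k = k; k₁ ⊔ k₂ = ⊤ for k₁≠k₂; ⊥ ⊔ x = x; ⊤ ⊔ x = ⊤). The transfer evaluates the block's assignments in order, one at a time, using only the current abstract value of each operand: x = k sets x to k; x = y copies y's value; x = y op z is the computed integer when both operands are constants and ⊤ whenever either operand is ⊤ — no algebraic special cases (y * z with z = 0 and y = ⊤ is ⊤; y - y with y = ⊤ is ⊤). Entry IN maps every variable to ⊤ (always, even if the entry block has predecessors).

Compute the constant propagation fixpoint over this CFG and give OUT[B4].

Answer: {a: ⊤, b: ⊤, c: ⊤, d: ⊤, e: ⊤, f: 5}

Derivation:
Per-block solution:
  B0: | IN=(all ⊤) | OUT=(all ⊤)
  B1: | IN=(all ⊤) | OUT=(all ⊤)
  B2: | IN=(all ⊤) | OUT=(all ⊤)
  B3: | IN=(all ⊤) | OUT={f:-1; rest ⊤}
  B4: | IN={f:-1; rest ⊤} | OUT={f:5; rest ⊤}

Merge at B4: IN[B4] = OUT[B3] = {a: ⊤, b: ⊤, c: ⊤, d: ⊤, e: ⊤, f: -1}
Applying B4's transfer function to that IN value gives OUT[B4] (row B4 above).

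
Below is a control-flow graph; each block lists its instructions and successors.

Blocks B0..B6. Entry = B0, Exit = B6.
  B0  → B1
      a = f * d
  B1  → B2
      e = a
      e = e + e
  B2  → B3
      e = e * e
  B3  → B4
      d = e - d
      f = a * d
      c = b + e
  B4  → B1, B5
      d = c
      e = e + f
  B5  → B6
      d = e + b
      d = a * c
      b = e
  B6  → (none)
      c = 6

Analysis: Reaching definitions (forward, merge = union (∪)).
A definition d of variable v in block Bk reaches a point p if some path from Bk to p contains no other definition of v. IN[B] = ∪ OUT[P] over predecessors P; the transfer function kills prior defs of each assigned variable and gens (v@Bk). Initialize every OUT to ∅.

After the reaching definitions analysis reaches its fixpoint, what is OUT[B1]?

Converged values:
  B0:   IN={}   OUT={a@B0}
  B1:   IN={a@B0, c@B3, d@B4, e@B4, f@B3}   OUT={a@B0, c@B3, d@B4, e@B1, f@B3}
  B2:   IN={a@B0, c@B3, d@B4, e@B1, f@B3}   OUT={a@B0, c@B3, d@B4, e@B2, f@B3}
  B3:   IN={a@B0, c@B3, d@B4, e@B2, f@B3}   OUT={a@B0, c@B3, d@B3, e@B2, f@B3}
  B4:   IN={a@B0, c@B3, d@B3, e@B2, f@B3}   OUT={a@B0, c@B3, d@B4, e@B4, f@B3}
  B5:   IN={a@B0, c@B3, d@B4, e@B4, f@B3}   OUT={a@B0, b@B5, c@B3, d@B5, e@B4, f@B3}
  B6:   IN={a@B0, b@B5, c@B3, d@B5, e@B4, f@B3}   OUT={a@B0, b@B5, c@B6, d@B5, e@B4, f@B3}

Merge at B1: IN[B1] = OUT[B0] ⊔ OUT[B4] = {a@B0, c@B3, d@B4, e@B4, f@B3}
Applying B1's transfer function to that IN value gives OUT[B1] (row B1 above).

Answer: {a@B0, c@B3, d@B4, e@B1, f@B3}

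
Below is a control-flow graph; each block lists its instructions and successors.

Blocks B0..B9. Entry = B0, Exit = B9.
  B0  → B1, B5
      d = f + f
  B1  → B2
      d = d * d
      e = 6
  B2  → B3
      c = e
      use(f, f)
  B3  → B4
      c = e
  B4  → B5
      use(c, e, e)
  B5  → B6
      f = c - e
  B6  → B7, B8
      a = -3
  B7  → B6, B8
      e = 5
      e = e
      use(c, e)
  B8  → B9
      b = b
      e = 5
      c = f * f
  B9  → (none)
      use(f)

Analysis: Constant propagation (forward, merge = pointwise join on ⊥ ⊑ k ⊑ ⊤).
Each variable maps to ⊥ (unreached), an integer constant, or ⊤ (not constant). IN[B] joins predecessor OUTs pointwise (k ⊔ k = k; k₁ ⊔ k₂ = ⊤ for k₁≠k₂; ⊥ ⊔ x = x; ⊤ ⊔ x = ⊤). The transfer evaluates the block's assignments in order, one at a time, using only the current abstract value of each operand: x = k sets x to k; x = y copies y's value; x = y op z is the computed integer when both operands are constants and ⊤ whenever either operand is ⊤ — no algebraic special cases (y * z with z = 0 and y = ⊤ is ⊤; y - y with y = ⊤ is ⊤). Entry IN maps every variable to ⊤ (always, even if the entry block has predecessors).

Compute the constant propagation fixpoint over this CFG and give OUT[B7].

Answer: {a: -3, b: ⊤, c: ⊤, d: ⊤, e: 5, f: ⊤}

Derivation:
Fixpoint table:
  B0: | IN=(all ⊤) | OUT=(all ⊤)
  B1: | IN=(all ⊤) | OUT={e:6; rest ⊤}
  B2: | IN={e:6; rest ⊤} | OUT={c:6, e:6; rest ⊤}
  B3: | IN={c:6, e:6; rest ⊤} | OUT={c:6, e:6; rest ⊤}
  B4: | IN={c:6, e:6; rest ⊤} | OUT={c:6, e:6; rest ⊤}
  B5: | IN=(all ⊤) | OUT=(all ⊤)
  B6: | IN=(all ⊤) | OUT={a:-3; rest ⊤}
  B7: | IN={a:-3; rest ⊤} | OUT={a:-3, e:5; rest ⊤}
  B8: | IN={a:-3; rest ⊤} | OUT={a:-3, e:5; rest ⊤}
  B9: | IN={a:-3, e:5; rest ⊤} | OUT={a:-3, e:5; rest ⊤}

Merge at B7: IN[B7] = OUT[B6] = {a: -3, b: ⊤, c: ⊤, d: ⊤, e: ⊤, f: ⊤}
Applying B7's transfer function to that IN value gives OUT[B7] (row B7 above).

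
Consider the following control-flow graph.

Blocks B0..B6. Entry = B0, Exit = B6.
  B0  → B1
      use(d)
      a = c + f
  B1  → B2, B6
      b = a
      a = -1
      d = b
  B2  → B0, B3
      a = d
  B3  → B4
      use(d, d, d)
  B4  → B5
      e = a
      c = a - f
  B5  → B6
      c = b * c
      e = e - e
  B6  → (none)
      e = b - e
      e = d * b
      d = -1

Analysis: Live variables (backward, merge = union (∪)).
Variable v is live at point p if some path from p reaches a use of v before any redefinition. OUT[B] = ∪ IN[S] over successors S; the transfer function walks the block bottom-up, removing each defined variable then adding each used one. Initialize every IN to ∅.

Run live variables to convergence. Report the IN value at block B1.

Per-block solution:
  B0: | IN={c, d, e, f} | OUT={a, c, e, f}
  B1: | IN={a, c, e, f} | OUT={b, c, d, e, f}
  B2: | IN={b, c, d, e, f} | OUT={a, b, c, d, e, f}
  B3: | IN={a, b, d, f} | OUT={a, b, d, f}
  B4: | IN={a, b, d, f} | OUT={b, c, d, e}
  B5: | IN={b, c, d, e} | OUT={b, d, e}
  B6: | IN={b, d, e} | OUT={}

Merge at B1: OUT[B1] = IN[B2] ⊔ IN[B6] = {b, c, d, e, f}
Applying B1's transfer function to that OUT value gives IN[B1] (row B1 above).

Answer: {a, c, e, f}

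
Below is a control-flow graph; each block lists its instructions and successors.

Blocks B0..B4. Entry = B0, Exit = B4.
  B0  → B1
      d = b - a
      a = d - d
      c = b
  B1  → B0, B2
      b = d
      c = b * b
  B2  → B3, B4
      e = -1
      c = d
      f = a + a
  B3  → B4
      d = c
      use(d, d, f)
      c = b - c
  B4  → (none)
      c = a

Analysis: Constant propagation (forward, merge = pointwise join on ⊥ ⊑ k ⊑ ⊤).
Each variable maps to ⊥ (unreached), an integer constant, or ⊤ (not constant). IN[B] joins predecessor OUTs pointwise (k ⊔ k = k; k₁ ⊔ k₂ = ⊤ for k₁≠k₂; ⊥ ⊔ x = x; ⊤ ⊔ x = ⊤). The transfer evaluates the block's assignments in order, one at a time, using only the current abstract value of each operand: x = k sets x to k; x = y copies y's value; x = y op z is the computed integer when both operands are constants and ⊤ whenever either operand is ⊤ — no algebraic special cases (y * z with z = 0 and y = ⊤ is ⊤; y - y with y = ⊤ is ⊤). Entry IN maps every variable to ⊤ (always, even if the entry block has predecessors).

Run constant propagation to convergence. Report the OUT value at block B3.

Answer: {a: ⊤, b: ⊤, c: ⊤, d: ⊤, e: -1, f: ⊤}

Derivation:
Fixpoint table:
  B0:   IN=(all ⊤)   OUT=(all ⊤)
  B1:   IN=(all ⊤)   OUT=(all ⊤)
  B2:   IN=(all ⊤)   OUT={e:-1; rest ⊤}
  B3:   IN={e:-1; rest ⊤}   OUT={e:-1; rest ⊤}
  B4:   IN={e:-1; rest ⊤}   OUT={e:-1; rest ⊤}

Merge at B3: IN[B3] = OUT[B2] = {a: ⊤, b: ⊤, c: ⊤, d: ⊤, e: -1, f: ⊤}
Applying B3's transfer function to that IN value gives OUT[B3] (row B3 above).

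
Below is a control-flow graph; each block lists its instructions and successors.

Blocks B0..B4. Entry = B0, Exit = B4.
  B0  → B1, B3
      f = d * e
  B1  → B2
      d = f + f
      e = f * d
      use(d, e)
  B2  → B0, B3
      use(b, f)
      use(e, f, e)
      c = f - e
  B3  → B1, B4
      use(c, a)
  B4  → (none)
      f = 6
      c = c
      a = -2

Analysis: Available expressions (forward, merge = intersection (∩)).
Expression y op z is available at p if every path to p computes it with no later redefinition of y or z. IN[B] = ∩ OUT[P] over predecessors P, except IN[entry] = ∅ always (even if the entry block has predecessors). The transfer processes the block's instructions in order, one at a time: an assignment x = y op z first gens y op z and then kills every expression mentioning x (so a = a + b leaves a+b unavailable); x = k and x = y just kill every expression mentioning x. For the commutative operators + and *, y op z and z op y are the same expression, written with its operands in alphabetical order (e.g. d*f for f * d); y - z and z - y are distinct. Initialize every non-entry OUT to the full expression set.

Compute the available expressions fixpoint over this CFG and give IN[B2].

Answer: {d*f, f+f}

Derivation:
Per-block solution:
  B0: | IN={} | OUT={d*e}
  B1: | IN={} | OUT={d*f, f+f}
  B2: | IN={d*f, f+f} | OUT={d*f, f+f, f-e}
  B3: | IN={} | OUT={}
  B4: | IN={} | OUT={}

Merge at B2: IN[B2] = OUT[B1] = {d*f, f+f}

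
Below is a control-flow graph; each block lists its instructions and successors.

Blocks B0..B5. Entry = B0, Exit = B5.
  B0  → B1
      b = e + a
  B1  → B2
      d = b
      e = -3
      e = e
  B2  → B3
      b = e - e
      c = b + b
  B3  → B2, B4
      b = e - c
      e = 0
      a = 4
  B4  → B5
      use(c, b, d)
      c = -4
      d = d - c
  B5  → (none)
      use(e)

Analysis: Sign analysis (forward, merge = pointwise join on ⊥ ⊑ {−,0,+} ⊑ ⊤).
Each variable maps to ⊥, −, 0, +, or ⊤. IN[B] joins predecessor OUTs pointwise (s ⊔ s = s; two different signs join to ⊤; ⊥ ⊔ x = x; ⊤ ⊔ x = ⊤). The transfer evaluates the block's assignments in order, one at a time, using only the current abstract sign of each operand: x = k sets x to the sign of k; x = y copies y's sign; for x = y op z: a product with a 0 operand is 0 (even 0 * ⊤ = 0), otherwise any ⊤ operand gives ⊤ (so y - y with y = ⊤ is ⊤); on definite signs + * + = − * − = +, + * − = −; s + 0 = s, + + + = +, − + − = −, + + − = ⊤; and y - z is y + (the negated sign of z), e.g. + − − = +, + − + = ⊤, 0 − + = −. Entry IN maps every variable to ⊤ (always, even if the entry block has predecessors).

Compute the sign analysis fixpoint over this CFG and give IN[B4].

Answer: {a: +, b: ⊤, c: ⊤, d: ⊤, e: 0, f: ⊤}

Working:
Converged values:
  B0:  IN=(all ⊤)  OUT=(all ⊤)
  B1:  IN=(all ⊤)  OUT={e:-; rest ⊤}
  B2:  IN=(all ⊤)  OUT=(all ⊤)
  B3:  IN=(all ⊤)  OUT={a:+, e:0; rest ⊤}
  B4:  IN={a:+, e:0; rest ⊤}  OUT={a:+, c:-, e:0; rest ⊤}
  B5:  IN={a:+, c:-, e:0; rest ⊤}  OUT={a:+, c:-, e:0; rest ⊤}

Merge at B4: IN[B4] = OUT[B3] = {a: +, b: ⊤, c: ⊤, d: ⊤, e: 0, f: ⊤}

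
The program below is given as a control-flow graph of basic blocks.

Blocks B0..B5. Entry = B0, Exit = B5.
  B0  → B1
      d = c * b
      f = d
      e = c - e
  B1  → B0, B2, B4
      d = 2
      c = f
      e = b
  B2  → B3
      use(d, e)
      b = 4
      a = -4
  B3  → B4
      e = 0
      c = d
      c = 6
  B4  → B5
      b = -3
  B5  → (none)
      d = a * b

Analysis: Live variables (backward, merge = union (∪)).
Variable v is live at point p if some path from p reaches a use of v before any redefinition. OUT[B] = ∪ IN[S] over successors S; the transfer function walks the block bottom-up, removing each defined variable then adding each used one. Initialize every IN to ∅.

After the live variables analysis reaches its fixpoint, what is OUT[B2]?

Answer: {a, d}

Trace:
Converged values:
  B0: | IN={a, b, c, e} | OUT={a, b, f}
  B1: | IN={a, b, f} | OUT={a, b, c, d, e}
  B2: | IN={d, e} | OUT={a, d}
  B3: | IN={a, d} | OUT={a}
  B4: | IN={a} | OUT={a, b}
  B5: | IN={a, b} | OUT={}

Merge at B2: OUT[B2] = IN[B3] = {a, d}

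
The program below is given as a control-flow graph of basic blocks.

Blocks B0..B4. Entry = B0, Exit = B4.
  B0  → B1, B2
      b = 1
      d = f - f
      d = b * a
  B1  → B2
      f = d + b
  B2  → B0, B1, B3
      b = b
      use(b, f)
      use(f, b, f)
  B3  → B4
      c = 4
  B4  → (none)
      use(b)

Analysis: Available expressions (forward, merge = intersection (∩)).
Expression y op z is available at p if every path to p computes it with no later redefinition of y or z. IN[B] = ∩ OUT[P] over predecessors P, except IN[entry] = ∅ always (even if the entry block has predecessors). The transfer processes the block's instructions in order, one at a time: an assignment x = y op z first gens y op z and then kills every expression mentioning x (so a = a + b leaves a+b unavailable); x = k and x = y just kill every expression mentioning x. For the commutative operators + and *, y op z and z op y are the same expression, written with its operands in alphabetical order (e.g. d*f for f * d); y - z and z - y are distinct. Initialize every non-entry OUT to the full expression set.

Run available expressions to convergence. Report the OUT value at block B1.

Answer: {b+d}

Derivation:
Fixpoint table:
  B0:   IN={}   OUT={a*b, f-f}
  B1:   IN={}   OUT={b+d}
  B2:   IN={}   OUT={}
  B3:   IN={}   OUT={}
  B4:   IN={}   OUT={}

Merge at B1: IN[B1] = OUT[B0] ∩ OUT[B2] = {}
Applying B1's transfer function to that IN value gives OUT[B1] (row B1 above).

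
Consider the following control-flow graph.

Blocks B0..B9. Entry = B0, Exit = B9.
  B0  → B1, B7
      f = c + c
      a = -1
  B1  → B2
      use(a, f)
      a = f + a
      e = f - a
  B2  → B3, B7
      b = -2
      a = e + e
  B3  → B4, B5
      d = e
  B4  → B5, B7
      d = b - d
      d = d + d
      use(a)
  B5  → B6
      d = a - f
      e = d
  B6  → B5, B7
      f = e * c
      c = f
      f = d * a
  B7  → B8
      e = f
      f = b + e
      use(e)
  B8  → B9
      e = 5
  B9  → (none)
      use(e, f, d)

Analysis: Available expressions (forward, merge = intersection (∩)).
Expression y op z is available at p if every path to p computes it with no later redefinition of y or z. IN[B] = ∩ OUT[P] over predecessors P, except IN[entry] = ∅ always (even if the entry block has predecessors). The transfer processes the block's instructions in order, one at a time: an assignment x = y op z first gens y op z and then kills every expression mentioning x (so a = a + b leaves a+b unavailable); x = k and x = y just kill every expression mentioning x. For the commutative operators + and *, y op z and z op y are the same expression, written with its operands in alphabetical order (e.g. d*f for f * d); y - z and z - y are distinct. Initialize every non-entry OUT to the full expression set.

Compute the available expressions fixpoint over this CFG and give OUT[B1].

Answer: {c+c, f-a}

Working:
Per-block solution:
  B0:   IN={}   OUT={c+c}
  B1:   IN={c+c}   OUT={c+c, f-a}
  B2:   IN={c+c, f-a}   OUT={c+c, e+e}
  B3:   IN={c+c, e+e}   OUT={c+c, e+e}
  B4:   IN={c+c, e+e}   OUT={c+c, e+e}
  B5:   IN={}   OUT={a-f}
  B6:   IN={a-f}   OUT={a*d}
  B7:   IN={}   OUT={b+e}
  B8:   IN={b+e}   OUT={}
  B9:   IN={}   OUT={}

Merge at B1: IN[B1] = OUT[B0] = {c+c}
Applying B1's transfer function to that IN value gives OUT[B1] (row B1 above).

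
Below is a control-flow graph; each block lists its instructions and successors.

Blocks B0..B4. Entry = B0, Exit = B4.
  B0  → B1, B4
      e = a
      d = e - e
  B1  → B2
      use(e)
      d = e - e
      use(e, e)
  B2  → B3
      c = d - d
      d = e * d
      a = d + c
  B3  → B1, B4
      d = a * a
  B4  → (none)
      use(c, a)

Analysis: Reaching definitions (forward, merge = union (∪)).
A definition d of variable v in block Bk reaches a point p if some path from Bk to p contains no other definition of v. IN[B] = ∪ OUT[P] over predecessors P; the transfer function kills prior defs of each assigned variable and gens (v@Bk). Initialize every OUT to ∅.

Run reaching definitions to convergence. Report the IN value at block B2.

Answer: {a@B2, c@B2, d@B1, e@B0}

Working:
Per-block solution:
  B0: | IN={} | OUT={d@B0, e@B0}
  B1: | IN={a@B2, c@B2, d@B0, d@B3, e@B0} | OUT={a@B2, c@B2, d@B1, e@B0}
  B2: | IN={a@B2, c@B2, d@B1, e@B0} | OUT={a@B2, c@B2, d@B2, e@B0}
  B3: | IN={a@B2, c@B2, d@B2, e@B0} | OUT={a@B2, c@B2, d@B3, e@B0}
  B4: | IN={a@B2, c@B2, d@B0, d@B3, e@B0} | OUT={a@B2, c@B2, d@B0, d@B3, e@B0}

Merge at B2: IN[B2] = OUT[B1] = {a@B2, c@B2, d@B1, e@B0}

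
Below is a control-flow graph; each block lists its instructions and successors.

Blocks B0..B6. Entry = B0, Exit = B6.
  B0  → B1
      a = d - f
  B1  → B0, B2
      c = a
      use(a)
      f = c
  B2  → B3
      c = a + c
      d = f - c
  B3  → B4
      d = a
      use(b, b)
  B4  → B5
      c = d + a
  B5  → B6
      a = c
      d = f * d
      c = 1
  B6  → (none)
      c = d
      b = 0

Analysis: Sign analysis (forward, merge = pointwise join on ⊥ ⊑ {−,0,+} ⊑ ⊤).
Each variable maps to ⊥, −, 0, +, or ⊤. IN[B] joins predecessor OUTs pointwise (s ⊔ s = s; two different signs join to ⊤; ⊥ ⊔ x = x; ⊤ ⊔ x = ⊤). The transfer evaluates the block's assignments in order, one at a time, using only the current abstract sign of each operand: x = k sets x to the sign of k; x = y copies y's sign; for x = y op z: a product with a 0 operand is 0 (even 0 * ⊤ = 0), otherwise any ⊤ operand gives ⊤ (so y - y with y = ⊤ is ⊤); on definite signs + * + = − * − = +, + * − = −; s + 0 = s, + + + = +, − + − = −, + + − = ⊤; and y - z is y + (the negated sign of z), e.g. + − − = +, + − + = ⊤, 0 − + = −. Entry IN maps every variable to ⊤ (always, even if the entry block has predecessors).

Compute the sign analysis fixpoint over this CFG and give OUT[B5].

Answer: {a: ⊤, b: ⊤, c: +, d: ⊤, e: ⊤, f: ⊤}

Working:
Fixpoint table:
  B0:  IN=(all ⊤)  OUT=(all ⊤)
  B1:  IN=(all ⊤)  OUT=(all ⊤)
  B2:  IN=(all ⊤)  OUT=(all ⊤)
  B3:  IN=(all ⊤)  OUT=(all ⊤)
  B4:  IN=(all ⊤)  OUT=(all ⊤)
  B5:  IN=(all ⊤)  OUT={c:+; rest ⊤}
  B6:  IN={c:+; rest ⊤}  OUT={b:0; rest ⊤}

Merge at B5: IN[B5] = OUT[B4] = {a: ⊤, b: ⊤, c: ⊤, d: ⊤, e: ⊤, f: ⊤}
Applying B5's transfer function to that IN value gives OUT[B5] (row B5 above).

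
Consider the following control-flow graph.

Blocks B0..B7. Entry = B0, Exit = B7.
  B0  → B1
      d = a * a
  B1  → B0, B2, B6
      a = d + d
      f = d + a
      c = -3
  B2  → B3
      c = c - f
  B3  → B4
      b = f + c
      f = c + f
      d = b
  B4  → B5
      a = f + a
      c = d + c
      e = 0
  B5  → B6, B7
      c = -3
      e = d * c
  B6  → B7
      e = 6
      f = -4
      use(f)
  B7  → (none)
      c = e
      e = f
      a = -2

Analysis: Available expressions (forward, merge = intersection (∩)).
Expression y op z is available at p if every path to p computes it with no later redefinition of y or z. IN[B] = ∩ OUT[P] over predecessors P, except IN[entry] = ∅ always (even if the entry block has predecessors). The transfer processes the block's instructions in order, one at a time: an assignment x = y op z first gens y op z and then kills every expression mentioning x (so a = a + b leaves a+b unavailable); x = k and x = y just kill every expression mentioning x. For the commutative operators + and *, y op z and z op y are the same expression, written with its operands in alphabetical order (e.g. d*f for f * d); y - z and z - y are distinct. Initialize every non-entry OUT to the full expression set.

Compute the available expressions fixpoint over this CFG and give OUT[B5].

Converged values:
  B0:   IN={}   OUT={a*a}
  B1:   IN={a*a}   OUT={a+d, d+d}
  B2:   IN={a+d, d+d}   OUT={a+d, d+d}
  B3:   IN={a+d, d+d}   OUT={}
  B4:   IN={}   OUT={}
  B5:   IN={}   OUT={c*d}
  B6:   IN={}   OUT={}
  B7:   IN={}   OUT={}

Merge at B5: IN[B5] = OUT[B4] = {}
Applying B5's transfer function to that IN value gives OUT[B5] (row B5 above).

Answer: {c*d}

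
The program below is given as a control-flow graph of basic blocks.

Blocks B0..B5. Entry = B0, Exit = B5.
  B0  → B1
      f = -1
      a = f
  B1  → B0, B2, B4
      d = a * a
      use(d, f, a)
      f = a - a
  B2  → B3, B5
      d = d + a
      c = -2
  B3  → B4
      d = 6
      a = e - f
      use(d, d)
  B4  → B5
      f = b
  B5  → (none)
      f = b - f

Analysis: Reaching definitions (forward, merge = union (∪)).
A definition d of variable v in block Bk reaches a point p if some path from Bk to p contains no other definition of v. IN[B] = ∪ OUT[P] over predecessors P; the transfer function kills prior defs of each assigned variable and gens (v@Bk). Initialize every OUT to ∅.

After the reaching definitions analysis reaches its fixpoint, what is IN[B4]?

Per-block solution:
  B0:  IN={a@B0, d@B1, f@B1}  OUT={a@B0, d@B1, f@B0}
  B1:  IN={a@B0, d@B1, f@B0}  OUT={a@B0, d@B1, f@B1}
  B2:  IN={a@B0, d@B1, f@B1}  OUT={a@B0, c@B2, d@B2, f@B1}
  B3:  IN={a@B0, c@B2, d@B2, f@B1}  OUT={a@B3, c@B2, d@B3, f@B1}
  B4:  IN={a@B0, a@B3, c@B2, d@B1, d@B3, f@B1}  OUT={a@B0, a@B3, c@B2, d@B1, d@B3, f@B4}
  B5:  IN={a@B0, a@B3, c@B2, d@B1, d@B2, d@B3, f@B1, f@B4}  OUT={a@B0, a@B3, c@B2, d@B1, d@B2, d@B3, f@B5}

Merge at B4: IN[B4] = OUT[B1] ⊔ OUT[B3] = {a@B0, a@B3, c@B2, d@B1, d@B3, f@B1}

Answer: {a@B0, a@B3, c@B2, d@B1, d@B3, f@B1}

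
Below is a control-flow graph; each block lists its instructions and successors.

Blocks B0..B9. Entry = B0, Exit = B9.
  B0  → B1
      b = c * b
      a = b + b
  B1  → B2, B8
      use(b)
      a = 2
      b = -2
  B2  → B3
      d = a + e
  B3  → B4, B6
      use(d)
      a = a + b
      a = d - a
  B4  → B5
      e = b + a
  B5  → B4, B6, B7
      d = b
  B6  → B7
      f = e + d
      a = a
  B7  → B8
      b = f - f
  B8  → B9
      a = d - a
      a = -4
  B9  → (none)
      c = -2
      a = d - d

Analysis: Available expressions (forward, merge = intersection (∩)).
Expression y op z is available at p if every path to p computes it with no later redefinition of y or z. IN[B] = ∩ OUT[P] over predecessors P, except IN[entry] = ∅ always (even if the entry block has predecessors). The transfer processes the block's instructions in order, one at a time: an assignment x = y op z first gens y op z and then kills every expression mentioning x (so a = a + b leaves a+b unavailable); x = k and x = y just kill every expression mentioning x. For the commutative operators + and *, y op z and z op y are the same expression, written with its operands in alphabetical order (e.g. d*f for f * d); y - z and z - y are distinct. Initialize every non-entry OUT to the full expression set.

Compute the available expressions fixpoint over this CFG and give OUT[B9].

Converged values:
  B0: | IN={} | OUT={b+b}
  B1: | IN={b+b} | OUT={}
  B2: | IN={} | OUT={a+e}
  B3: | IN={a+e} | OUT={}
  B4: | IN={} | OUT={a+b}
  B5: | IN={a+b} | OUT={a+b}
  B6: | IN={} | OUT={d+e}
  B7: | IN={} | OUT={f-f}
  B8: | IN={} | OUT={}
  B9: | IN={} | OUT={d-d}

Merge at B9: IN[B9] = OUT[B8] = {}
Applying B9's transfer function to that IN value gives OUT[B9] (row B9 above).

Answer: {d-d}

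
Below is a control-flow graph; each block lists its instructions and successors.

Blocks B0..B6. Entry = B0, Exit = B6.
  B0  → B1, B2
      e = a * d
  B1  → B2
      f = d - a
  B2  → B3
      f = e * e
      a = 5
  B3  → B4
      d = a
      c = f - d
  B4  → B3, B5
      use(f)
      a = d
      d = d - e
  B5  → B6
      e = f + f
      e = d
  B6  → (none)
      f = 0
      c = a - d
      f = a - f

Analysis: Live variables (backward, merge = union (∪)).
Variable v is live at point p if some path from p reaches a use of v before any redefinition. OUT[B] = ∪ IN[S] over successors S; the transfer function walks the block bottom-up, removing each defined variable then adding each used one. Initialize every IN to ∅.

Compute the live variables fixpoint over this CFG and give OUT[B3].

Converged values:
  B0: | IN={a, d} | OUT={a, d, e}
  B1: | IN={a, d, e} | OUT={e}
  B2: | IN={e} | OUT={a, e, f}
  B3: | IN={a, e, f} | OUT={d, e, f}
  B4: | IN={d, e, f} | OUT={a, d, e, f}
  B5: | IN={a, d, f} | OUT={a, d}
  B6: | IN={a, d} | OUT={}

Merge at B3: OUT[B3] = IN[B4] = {d, e, f}

Answer: {d, e, f}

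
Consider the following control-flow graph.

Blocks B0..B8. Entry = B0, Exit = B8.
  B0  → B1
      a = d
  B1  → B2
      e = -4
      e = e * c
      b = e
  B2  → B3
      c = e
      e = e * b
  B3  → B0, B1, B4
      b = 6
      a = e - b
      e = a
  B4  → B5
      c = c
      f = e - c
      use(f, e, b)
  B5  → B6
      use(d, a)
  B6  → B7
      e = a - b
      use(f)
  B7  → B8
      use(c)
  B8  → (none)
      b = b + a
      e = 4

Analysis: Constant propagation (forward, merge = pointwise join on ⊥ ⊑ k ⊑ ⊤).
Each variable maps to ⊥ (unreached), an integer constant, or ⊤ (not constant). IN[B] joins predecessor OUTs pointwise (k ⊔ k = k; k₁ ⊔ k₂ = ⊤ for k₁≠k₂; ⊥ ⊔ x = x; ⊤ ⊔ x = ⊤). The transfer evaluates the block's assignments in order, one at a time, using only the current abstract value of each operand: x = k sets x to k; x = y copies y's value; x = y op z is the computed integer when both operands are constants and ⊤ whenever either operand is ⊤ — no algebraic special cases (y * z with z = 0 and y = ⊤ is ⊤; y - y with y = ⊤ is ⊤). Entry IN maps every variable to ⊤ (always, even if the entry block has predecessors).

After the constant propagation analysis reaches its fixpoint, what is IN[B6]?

Answer: {a: ⊤, b: 6, c: ⊤, d: ⊤, e: ⊤, f: ⊤}

Derivation:
Fixpoint table:
  B0:  IN=(all ⊤)  OUT=(all ⊤)
  B1:  IN=(all ⊤)  OUT=(all ⊤)
  B2:  IN=(all ⊤)  OUT=(all ⊤)
  B3:  IN=(all ⊤)  OUT={b:6; rest ⊤}
  B4:  IN={b:6; rest ⊤}  OUT={b:6; rest ⊤}
  B5:  IN={b:6; rest ⊤}  OUT={b:6; rest ⊤}
  B6:  IN={b:6; rest ⊤}  OUT={b:6; rest ⊤}
  B7:  IN={b:6; rest ⊤}  OUT={b:6; rest ⊤}
  B8:  IN={b:6; rest ⊤}  OUT={e:4; rest ⊤}

Merge at B6: IN[B6] = OUT[B5] = {a: ⊤, b: 6, c: ⊤, d: ⊤, e: ⊤, f: ⊤}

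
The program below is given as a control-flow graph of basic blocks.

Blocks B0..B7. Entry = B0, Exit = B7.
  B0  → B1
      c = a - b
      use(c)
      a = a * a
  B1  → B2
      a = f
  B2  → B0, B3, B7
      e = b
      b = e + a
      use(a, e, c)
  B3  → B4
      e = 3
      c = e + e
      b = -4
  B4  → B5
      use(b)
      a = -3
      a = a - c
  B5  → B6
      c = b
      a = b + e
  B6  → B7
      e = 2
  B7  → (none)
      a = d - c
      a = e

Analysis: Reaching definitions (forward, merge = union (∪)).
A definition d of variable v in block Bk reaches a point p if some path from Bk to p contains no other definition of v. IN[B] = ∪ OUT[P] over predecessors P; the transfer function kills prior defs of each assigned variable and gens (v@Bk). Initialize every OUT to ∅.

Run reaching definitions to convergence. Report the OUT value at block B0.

Answer: {a@B0, b@B2, c@B0, e@B2}

Trace:
Fixpoint table:
  B0:   IN={a@B1, b@B2, c@B0, e@B2}   OUT={a@B0, b@B2, c@B0, e@B2}
  B1:   IN={a@B0, b@B2, c@B0, e@B2}   OUT={a@B1, b@B2, c@B0, e@B2}
  B2:   IN={a@B1, b@B2, c@B0, e@B2}   OUT={a@B1, b@B2, c@B0, e@B2}
  B3:   IN={a@B1, b@B2, c@B0, e@B2}   OUT={a@B1, b@B3, c@B3, e@B3}
  B4:   IN={a@B1, b@B3, c@B3, e@B3}   OUT={a@B4, b@B3, c@B3, e@B3}
  B5:   IN={a@B4, b@B3, c@B3, e@B3}   OUT={a@B5, b@B3, c@B5, e@B3}
  B6:   IN={a@B5, b@B3, c@B5, e@B3}   OUT={a@B5, b@B3, c@B5, e@B6}
  B7:   IN={a@B1, a@B5, b@B2, b@B3, c@B0, c@B5, e@B2, e@B6}   OUT={a@B7, b@B2, b@B3, c@B0, c@B5, e@B2, e@B6}

Merge at B0 (entry node, so the boundary value {} is joined with the incoming edge(s)): IN[B0] = {} ⊔ OUT[B2] = {a@B1, b@B2, c@B0, e@B2}
Applying B0's transfer function to that IN value gives OUT[B0] (row B0 above).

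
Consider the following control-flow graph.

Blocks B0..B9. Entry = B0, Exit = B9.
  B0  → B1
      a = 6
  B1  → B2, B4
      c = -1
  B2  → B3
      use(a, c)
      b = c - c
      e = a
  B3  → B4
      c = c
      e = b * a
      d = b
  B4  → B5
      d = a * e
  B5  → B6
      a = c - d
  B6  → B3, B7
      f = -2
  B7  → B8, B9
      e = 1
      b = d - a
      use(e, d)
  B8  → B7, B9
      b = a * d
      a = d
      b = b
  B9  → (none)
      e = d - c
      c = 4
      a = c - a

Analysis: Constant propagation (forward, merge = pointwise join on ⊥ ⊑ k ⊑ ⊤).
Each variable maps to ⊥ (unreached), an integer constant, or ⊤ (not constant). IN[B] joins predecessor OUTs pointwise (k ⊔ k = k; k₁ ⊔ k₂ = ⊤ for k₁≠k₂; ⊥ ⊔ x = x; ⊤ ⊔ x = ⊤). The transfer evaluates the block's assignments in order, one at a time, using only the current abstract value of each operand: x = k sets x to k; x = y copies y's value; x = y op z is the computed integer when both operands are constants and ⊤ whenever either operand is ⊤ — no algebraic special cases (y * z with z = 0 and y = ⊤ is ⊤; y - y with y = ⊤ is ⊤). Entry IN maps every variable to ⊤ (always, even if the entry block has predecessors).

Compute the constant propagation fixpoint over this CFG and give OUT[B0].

Per-block solution:
  B0: | IN=(all ⊤) | OUT={a:6; rest ⊤}
  B1: | IN={a:6; rest ⊤} | OUT={a:6, c:-1; rest ⊤}
  B2: | IN={a:6, c:-1; rest ⊤} | OUT={a:6, b:0, c:-1, e:6; rest ⊤}
  B3: | IN={c:-1; rest ⊤} | OUT={c:-1; rest ⊤}
  B4: | IN={c:-1; rest ⊤} | OUT={c:-1; rest ⊤}
  B5: | IN={c:-1; rest ⊤} | OUT={c:-1; rest ⊤}
  B6: | IN={c:-1; rest ⊤} | OUT={c:-1, f:-2; rest ⊤}
  B7: | IN={c:-1, f:-2; rest ⊤} | OUT={c:-1, e:1, f:-2; rest ⊤}
  B8: | IN={c:-1, e:1, f:-2; rest ⊤} | OUT={c:-1, e:1, f:-2; rest ⊤}
  B9: | IN={c:-1, e:1, f:-2; rest ⊤} | OUT={c:4, f:-2; rest ⊤}

B0 is the boundary node: IN[B0] = {a: ⊤, b: ⊤, c: ⊤, d: ⊤, e: ⊤, f: ⊤}
Applying B0's transfer function to that IN value gives OUT[B0] (row B0 above).

Answer: {a: 6, b: ⊤, c: ⊤, d: ⊤, e: ⊤, f: ⊤}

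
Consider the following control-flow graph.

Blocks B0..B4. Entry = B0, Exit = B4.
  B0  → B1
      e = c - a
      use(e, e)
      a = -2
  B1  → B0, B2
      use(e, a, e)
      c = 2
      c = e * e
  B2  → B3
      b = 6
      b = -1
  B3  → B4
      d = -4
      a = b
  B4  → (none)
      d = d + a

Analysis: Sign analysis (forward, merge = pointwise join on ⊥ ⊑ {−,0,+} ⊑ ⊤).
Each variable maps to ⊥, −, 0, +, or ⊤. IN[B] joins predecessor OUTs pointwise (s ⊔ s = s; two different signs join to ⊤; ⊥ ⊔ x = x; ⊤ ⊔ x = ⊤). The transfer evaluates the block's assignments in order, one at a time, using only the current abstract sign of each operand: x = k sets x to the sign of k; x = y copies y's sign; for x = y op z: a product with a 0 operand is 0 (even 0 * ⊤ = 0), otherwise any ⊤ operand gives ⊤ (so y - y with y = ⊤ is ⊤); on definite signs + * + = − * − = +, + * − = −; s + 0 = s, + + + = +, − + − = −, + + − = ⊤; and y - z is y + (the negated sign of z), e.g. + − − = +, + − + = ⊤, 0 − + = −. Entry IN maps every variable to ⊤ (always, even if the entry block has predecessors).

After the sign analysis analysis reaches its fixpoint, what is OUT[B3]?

Fixpoint table:
  B0:  IN=(all ⊤)  OUT={a:-; rest ⊤}
  B1:  IN={a:-; rest ⊤}  OUT={a:-; rest ⊤}
  B2:  IN={a:-; rest ⊤}  OUT={a:-, b:-; rest ⊤}
  B3:  IN={a:-, b:-; rest ⊤}  OUT={a:-, b:-, d:-; rest ⊤}
  B4:  IN={a:-, b:-, d:-; rest ⊤}  OUT={a:-, b:-, d:-; rest ⊤}

Merge at B3: IN[B3] = OUT[B2] = {a: -, b: -, c: ⊤, d: ⊤, e: ⊤, f: ⊤}
Applying B3's transfer function to that IN value gives OUT[B3] (row B3 above).

Answer: {a: -, b: -, c: ⊤, d: -, e: ⊤, f: ⊤}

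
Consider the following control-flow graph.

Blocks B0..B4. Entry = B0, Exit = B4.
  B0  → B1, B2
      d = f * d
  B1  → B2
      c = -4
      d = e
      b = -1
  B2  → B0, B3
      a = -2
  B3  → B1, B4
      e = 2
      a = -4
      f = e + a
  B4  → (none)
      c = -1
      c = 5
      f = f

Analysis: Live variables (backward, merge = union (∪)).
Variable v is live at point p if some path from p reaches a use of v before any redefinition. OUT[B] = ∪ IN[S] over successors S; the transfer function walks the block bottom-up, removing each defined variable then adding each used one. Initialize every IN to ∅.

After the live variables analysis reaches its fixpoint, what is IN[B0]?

Converged values:
  B0:  IN={d, e, f}  OUT={d, e, f}
  B1:  IN={e, f}  OUT={d, e, f}
  B2:  IN={d, e, f}  OUT={d, e, f}
  B3:  IN={}  OUT={e, f}
  B4:  IN={f}  OUT={}

Merge at B0: OUT[B0] = IN[B1] ⊔ IN[B2] = {d, e, f}
Applying B0's transfer function to that OUT value gives IN[B0] (row B0 above).

Answer: {d, e, f}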